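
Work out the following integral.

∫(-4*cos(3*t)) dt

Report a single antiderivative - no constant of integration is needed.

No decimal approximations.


Answer: -4*sin(3*t)/3.


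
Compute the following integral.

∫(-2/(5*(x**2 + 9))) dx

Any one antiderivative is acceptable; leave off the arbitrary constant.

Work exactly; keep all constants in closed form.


Answer: -2*atan(x/3)/15.


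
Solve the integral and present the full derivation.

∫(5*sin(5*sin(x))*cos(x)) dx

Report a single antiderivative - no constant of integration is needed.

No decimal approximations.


Step 1. Substitute u = sin(x), turning ∫(5*sin(5*sin(x))*cos(x)) dx into ∫(5*sin(5*u)) du: now ∫(5*sin(5*u)) du.
Step 2. Evaluate the standard form: now -cos(5*u).
Step 3. Substitute back u = sin(x): now -cos(5*sin(x)).
Answer: -cos(5*sin(x)).


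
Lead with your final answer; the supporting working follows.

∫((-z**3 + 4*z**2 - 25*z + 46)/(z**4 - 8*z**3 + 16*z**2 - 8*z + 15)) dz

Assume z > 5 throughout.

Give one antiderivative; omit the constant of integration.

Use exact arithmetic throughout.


The answer is -2*log(z - 5) + log(z - 3) + 3*atan(z).
Step 1. Decompose ∫((-z**3 + 4*z**2 - 25*z + 46)/(z**4 - 8*z**3 + 16*z**2 - 8*z + 15)) dz by partial fractions, (-z**3 + 4*z**2 - 25*z + 46)/(z**4 - 8*z**3 + 16*z**2 - 8*z + 15) = 3/(z**2 + 1) + 1/(z - 3) - 2/(z - 5): now ∫(-2/(z - 5)) dz + ∫(1/(z - 3)) dz + ∫(3/(z**2 + 1)) dz.
Step 2. Evaluate the standard form [assuming z > 5]: now -2*log(z - 5) + ∫(1/(z - 3)) dz + ∫(3/(z**2 + 1)) dz.
Step 3. Evaluate the standard form [assuming z > 3]: now -2*log(z - 5) + log(z - 3) + ∫(3/(z**2 + 1)) dz.
Step 4. Evaluate the standard form: now -2*log(z - 5) + log(z - 3) + 3*atan(z).
Answer: -2*log(z - 5) + log(z - 3) + 3*atan(z).


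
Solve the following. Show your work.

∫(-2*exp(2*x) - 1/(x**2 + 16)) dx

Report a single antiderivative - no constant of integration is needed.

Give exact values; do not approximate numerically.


Step 1. Rewrite: now ∫(-1/(x**2 + 16)) dx + ∫(-2*exp(2*x)) dx.
Step 2. Evaluate the standard form: now -atan(x/4)/4 + ∫(-2*exp(2*x)) dx.
Step 3. Evaluate the standard form: now -exp(2*x) - atan(x/4)/4.
Answer: -exp(2*x) - atan(x/4)/4.


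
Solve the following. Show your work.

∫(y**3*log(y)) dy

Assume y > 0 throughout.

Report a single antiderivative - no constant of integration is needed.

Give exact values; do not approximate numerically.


Step 1. Integrate ∫(y**3*log(y)) dy by parts with u = log(y), dv = (y**3) dy, so v = y**4/4 [assuming y > 0]: now y**4*log(y)/4 + ∫(-y**3/4) dy.
Step 2. Evaluate the standard form: now y**4*log(y)/4 - y**4/16.
Answer: y**4*log(y)/4 - y**4/16.


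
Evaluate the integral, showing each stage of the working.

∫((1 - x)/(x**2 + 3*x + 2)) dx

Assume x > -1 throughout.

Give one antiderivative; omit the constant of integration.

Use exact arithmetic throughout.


Step 1. Decompose ∫((1 - x)/(x**2 + 3*x + 2)) dx by partial fractions, (1 - x)/(x**2 + 3*x + 2) = -3/(x + 2) + 2/(x + 1): now ∫(2/(x + 1)) dx + ∫(-3/(x + 2)) dx.
Step 2. Evaluate the standard form [assuming x > -1]: now 2*log(x + 1) + ∫(-3/(x + 2)) dx.
Step 3. Evaluate the standard form [assuming x > -2]: now 2*log(x + 1) - 3*log(x + 2).
Answer: 2*log(x + 1) - 3*log(x + 2).


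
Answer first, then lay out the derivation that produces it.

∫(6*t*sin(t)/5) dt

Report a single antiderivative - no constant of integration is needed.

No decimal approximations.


The answer is -6*t*cos(t)/5 + 6*sin(t)/5.
Step 1. Integrate ∫(6*t*sin(t)/5) dt by parts with u = t, dv = (6*sin(t)/5) dt, so v = -6*cos(t)/5: now -6*t*cos(t)/5 + ∫(6*cos(t)/5) dt.
Step 2. Evaluate the standard form: now -6*t*cos(t)/5 + 6*sin(t)/5.
Answer: -6*t*cos(t)/5 + 6*sin(t)/5.


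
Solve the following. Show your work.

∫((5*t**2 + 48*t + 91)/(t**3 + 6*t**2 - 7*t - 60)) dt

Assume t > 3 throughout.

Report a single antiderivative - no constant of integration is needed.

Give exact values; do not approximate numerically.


Step 1. Decompose ∫((5*t**2 + 48*t + 91)/(t**3 + 6*t**2 - 7*t - 60)) dt by partial fractions, (5*t**2 + 48*t + 91)/(t**3 + 6*t**2 - 7*t - 60) = -3/(t + 5) + 3/(t + 4) + 5/(t - 3): now ∫(5/(t - 3)) dt + ∫(3/(t + 4)) dt + ∫(-3/(t + 5)) dt.
Step 2. Evaluate the standard form [assuming t > 3]: now 5*log(t - 3) + ∫(3/(t + 4)) dt + ∫(-3/(t + 5)) dt.
Step 3. Evaluate the standard form [assuming t > -4]: now 5*log(t - 3) + 3*log(t + 4) + ∫(-3/(t + 5)) dt.
Step 4. Evaluate the standard form [assuming t > -5]: now 5*log(t - 3) + 3*log(t + 4) - 3*log(t + 5).
Answer: 5*log(t - 3) + 3*log(t + 4) - 3*log(t + 5).


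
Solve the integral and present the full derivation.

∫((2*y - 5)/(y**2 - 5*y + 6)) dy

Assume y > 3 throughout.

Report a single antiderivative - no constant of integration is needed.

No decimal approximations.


Step 1. Decompose ∫((2*y - 5)/(y**2 - 5*y + 6)) dy by partial fractions, (2*y - 5)/(y**2 - 5*y + 6) = 1/(y - 2) + 1/(y - 3): now ∫(1/(y - 3)) dy + ∫(1/(y - 2)) dy.
Step 2. Evaluate the standard form [assuming y > 3]: now log(y - 3) + ∫(1/(y - 2)) dy.
Step 3. Evaluate the standard form [assuming y > 2]: now log(y - 3) + log(y - 2).
Answer: log(y - 3) + log(y - 2).


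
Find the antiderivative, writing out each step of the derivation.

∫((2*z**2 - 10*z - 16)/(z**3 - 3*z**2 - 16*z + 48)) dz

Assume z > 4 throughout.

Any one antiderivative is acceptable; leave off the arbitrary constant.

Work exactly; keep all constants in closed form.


Step 1. Decompose ∫((2*z**2 - 10*z - 16)/(z**3 - 3*z**2 - 16*z + 48)) dz by partial fractions, (2*z**2 - 10*z - 16)/(z**3 - 3*z**2 - 16*z + 48) = 1/(z + 4) + 4/(z - 3) - 3/(z - 4): now ∫(-3/(z - 4)) dz + ∫(4/(z - 3)) dz + ∫(1/(z + 4)) dz.
Step 2. Evaluate the standard form [assuming z > -4]: now log(z + 4) + ∫(-3/(z - 4)) dz + ∫(4/(z - 3)) dz.
Step 3. Evaluate the standard form [assuming z > 4]: now -3*log(z - 4) + log(z + 4) + ∫(4/(z - 3)) dz.
Step 4. Evaluate the standard form [assuming z > 3]: now -3*log(z - 4) + 4*log(z - 3) + log(z + 4).
Answer: -3*log(z - 4) + 4*log(z - 3) + log(z + 4).


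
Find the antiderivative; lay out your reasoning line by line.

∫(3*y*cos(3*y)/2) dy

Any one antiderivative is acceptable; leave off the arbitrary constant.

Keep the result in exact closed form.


Step 1. Integrate ∫(3*y*cos(3*y)/2) dy by parts with u = y, dv = (3*cos(3*y)/2) dy, so v = sin(3*y)/2: now y*sin(3*y)/2 + ∫(-sin(3*y)/2) dy.
Step 2. Evaluate the standard form: now y*sin(3*y)/2 + cos(3*y)/6.
Answer: y*sin(3*y)/2 + cos(3*y)/6.


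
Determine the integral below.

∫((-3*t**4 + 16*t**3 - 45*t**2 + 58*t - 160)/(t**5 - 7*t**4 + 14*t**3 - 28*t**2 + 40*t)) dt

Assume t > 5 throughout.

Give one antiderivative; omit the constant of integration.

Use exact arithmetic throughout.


Answer: -4*log(t) - 2*log(t - 5) + 3*log(t - 2) - atan(t/2)/2.


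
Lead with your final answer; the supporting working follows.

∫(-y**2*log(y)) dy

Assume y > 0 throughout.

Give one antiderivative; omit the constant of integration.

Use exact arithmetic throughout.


The answer is -y**3*log(y)/3 + y**3/9.
Step 1. Integrate ∫(-y**2*log(y)) dy by parts with u = log(y), dv = (-y**2) dy, so v = -y**3/3 [assuming y > 0]: now -y**3*log(y)/3 + ∫(y**2/3) dy.
Step 2. Evaluate the standard form: now -y**3*log(y)/3 + y**3/9.
Answer: -y**3*log(y)/3 + y**3/9.


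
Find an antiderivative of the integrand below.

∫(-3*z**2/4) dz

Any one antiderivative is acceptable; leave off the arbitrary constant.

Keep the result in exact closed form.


Answer: -z**3/4.


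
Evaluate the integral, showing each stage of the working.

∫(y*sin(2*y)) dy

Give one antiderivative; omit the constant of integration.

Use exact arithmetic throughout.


Step 1. Integrate ∫(y*sin(2*y)) dy by parts with u = y, dv = (sin(2*y)) dy, so v = -cos(2*y)/2: now -y*cos(2*y)/2 + ∫(cos(2*y)/2) dy.
Step 2. Evaluate the standard form: now -y*cos(2*y)/2 + sin(2*y)/4.
Answer: -y*cos(2*y)/2 + sin(2*y)/4.


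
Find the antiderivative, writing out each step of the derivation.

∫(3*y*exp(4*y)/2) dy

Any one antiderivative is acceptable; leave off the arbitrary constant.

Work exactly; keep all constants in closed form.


Step 1. Integrate ∫(3*y*exp(4*y)/2) dy by parts with u = y, dv = (3*exp(4*y)/2) dy, so v = 3*exp(4*y)/8: now 3*y*exp(4*y)/8 + ∫(-3*exp(4*y)/8) dy.
Step 2. Evaluate the standard form: now 3*y*exp(4*y)/8 - 3*exp(4*y)/32.
Answer: 3*y*exp(4*y)/8 - 3*exp(4*y)/32.


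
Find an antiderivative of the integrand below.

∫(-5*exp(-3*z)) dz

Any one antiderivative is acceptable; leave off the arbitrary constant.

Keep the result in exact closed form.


Answer: 5*exp(-3*z)/3.


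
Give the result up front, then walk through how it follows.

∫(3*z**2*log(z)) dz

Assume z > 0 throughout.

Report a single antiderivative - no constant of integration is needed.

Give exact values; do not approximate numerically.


The answer is z**3*log(z) - z**3/3.
Step 1. Integrate ∫(3*z**2*log(z)) dz by parts with u = log(z), dv = (3*z**2) dz, so v = z**3 [assuming z > 0]: now z**3*log(z) + ∫(-z**2) dz.
Step 2. Evaluate the standard form: now z**3*log(z) - z**3/3.
Answer: z**3*log(z) - z**3/3.


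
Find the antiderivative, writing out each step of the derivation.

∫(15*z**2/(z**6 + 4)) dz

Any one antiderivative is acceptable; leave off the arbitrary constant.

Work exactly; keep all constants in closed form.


Step 1. Substitute u = z**3, turning ∫(15*z**2/(z**6 + 4)) dz into ∫(5/(u**2 + 4)) du: now ∫(5/(u**2 + 4)) du.
Step 2. Evaluate the standard form: now 5*atan(u/2)/2.
Step 3. Substitute back u = z**3: now 5*atan(z**3/2)/2.
Answer: 5*atan(z**3/2)/2.


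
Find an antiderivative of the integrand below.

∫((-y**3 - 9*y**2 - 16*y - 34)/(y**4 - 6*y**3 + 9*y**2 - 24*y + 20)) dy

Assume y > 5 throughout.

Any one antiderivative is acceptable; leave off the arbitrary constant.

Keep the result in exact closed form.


Answer: -4*log(y - 5) + 3*log(y - 1) + atan(y/2).


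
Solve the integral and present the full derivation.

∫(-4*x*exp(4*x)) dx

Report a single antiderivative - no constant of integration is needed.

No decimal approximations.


Step 1. Integrate ∫(-4*x*exp(4*x)) dx by parts with u = x, dv = (-4*exp(4*x)) dx, so v = -exp(4*x): now -x*exp(4*x) + ∫(exp(4*x)) dx.
Step 2. Evaluate the standard form: now -x*exp(4*x) + exp(4*x)/4.
Answer: -x*exp(4*x) + exp(4*x)/4.


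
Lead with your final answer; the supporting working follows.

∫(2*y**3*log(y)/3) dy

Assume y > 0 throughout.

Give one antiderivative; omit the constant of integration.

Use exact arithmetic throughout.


The answer is y**4*log(y)/6 - y**4/24.
Step 1. Integrate ∫(2*y**3*log(y)/3) dy by parts with u = log(y), dv = (2*y**3/3) dy, so v = y**4/6 [assuming y > 0]: now y**4*log(y)/6 + ∫(-y**3/6) dy.
Step 2. Evaluate the standard form: now y**4*log(y)/6 - y**4/24.
Answer: y**4*log(y)/6 - y**4/24.


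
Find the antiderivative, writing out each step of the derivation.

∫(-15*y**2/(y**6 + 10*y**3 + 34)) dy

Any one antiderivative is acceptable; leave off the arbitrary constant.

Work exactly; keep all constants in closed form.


Step 1. Substitute u = y**3 + 5, turning ∫(-15*y**2/(y**6 + 10*y**3 + 34)) dy into ∫(-5/(u**2 + 9)) du: now ∫(-5/(u**2 + 9)) du.
Step 2. Evaluate the standard form: now -5*atan(u/3)/3.
Step 3. Substitute back u = y**3 + 5: now -5*atan(y**3/3 + 5/3)/3.
Answer: -5*atan(y**3/3 + 5/3)/3.


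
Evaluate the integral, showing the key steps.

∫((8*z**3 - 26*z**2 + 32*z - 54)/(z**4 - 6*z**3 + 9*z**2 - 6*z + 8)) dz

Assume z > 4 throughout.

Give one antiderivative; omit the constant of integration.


Step 1. Decompose ∫((8*z**3 - 26*z**2 + 32*z - 54)/(z**4 - 6*z**3 + 9*z**2 - 6*z + 8)) dz by partial fractions, (8*z**3 - 26*z**2 + 32*z - 54)/(z**4 - 6*z**3 + 9*z**2 - 6*z + 8) = -4/(z**2 + 1) + 3/(z - 2) + 5/(z - 4): now ∫(5/(z - 4)) dz + ∫(3/(z - 2)) dz + ∫(-4/(z**2 + 1)) dz.
Step 2. Evaluate the standard form [assuming z > 4]: now 5*log(z - 4) + ∫(3/(z - 2)) dz + ∫(-4/(z**2 + 1)) dz.
Step 3. Evaluate the standard form [assuming z > 2]: now 5*log(z - 4) + 3*log(z - 2) + ∫(-4/(z**2 + 1)) dz.
Step 4. Evaluate the standard form: now 5*log(z - 4) + 3*log(z - 2) - 4*atan(z).
Answer: 5*log(z - 4) + 3*log(z - 2) - 4*atan(z).


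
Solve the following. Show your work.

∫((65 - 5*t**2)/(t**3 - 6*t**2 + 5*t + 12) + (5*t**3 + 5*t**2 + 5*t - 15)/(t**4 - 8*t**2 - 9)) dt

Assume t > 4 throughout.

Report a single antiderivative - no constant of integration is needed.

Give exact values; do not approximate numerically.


Step 1. Rewrite: now ∫((65 - 5*t**2)/(t**3 - 6*t**2 + 5*t + 12)) dt + ∫((5*t**3 + 5*t**2 + 5*t - 15)/(t**4 - 8*t**2 - 9)) dt.
Step 2. Decompose ∫((65 - 5*t**2)/(t**3 - 6*t**2 + 5*t + 12)) dt by partial fractions, (65 - 5*t**2)/(t**3 - 6*t**2 + 5*t + 12) = 3/(t + 1) - 5/(t - 3) - 3/(t - 4): now ∫((5*t**3 + 5*t**2 + 5*t - 15)/(t**4 - 8*t**2 - 9)) dt + ∫(-3/(t - 4)) dt + ∫(-5/(t - 3)) dt + ∫(3/(t + 1)) dt.
Step 3. Evaluate the standard form [assuming t > 3]: now -5*log(t - 3) + ∫((5*t**3 + 5*t**2 + 5*t - 15)/(t**4 - 8*t**2 - 9)) dt + ∫(-3/(t - 4)) dt + ∫(3/(t + 1)) dt.
Step 4. Evaluate the standard form [assuming t > 4]: now -3*log(t - 4) - 5*log(t - 3) + ∫((5*t**3 + 5*t**2 + 5*t - 15)/(t**4 - 8*t**2 - 9)) dt + ∫(3/(t + 1)) dt.
Step 5. Evaluate the standard form [assuming t > -1]: now -3*log(t - 4) - 5*log(t - 3) + 3*log(t + 1) + ∫((5*t**3 + 5*t**2 + 5*t - 15)/(t**4 - 8*t**2 - 9)) dt.
Step 6. Decompose ∫((5*t**3 + 5*t**2 + 5*t - 15)/(t**4 - 8*t**2 - 9)) dt by partial fractions, (5*t**3 + 5*t**2 + 5*t - 15)/(t**4 - 8*t**2 - 9) = 2/(t**2 + 1) + 2/(t + 3) + 3/(t - 3): now -3*log(t - 4) - 5*log(t - 3) + 3*log(t + 1) + ∫(3/(t - 3)) dt + ∫(2/(t + 3)) dt + ∫(2/(t**2 + 1)) dt.
Step 7. Evaluate the standard form [assuming t > -3]: now -3*log(t - 4) - 5*log(t - 3) + 3*log(t + 1) + 2*log(t + 3) + ∫(3/(t - 3)) dt + ∫(2/(t**2 + 1)) dt.
Step 8. Evaluate the standard form [assuming t > 3]: now -3*log(t - 4) - 2*log(t - 3) + 3*log(t + 1) + 2*log(t + 3) + ∫(2/(t**2 + 1)) dt.
Step 9. Evaluate the standard form: now -3*log(t - 4) - 2*log(t - 3) + 3*log(t + 1) + 2*log(t + 3) + 2*atan(t).
Answer: -3*log(t - 4) - 2*log(t - 3) + 3*log(t + 1) + 2*log(t + 3) + 2*atan(t).


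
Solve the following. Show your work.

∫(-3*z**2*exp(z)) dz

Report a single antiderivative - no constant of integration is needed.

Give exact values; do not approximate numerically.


Step 1. Integrate ∫(-3*z**2*exp(z)) dz by parts with u = z**2, dv = (-3*exp(z)) dz, so v = -3*exp(z): now -3*z**2*exp(z) + ∫(6*z*exp(z)) dz.
Step 2. Integrate ∫(6*z*exp(z)) dz by parts with u = z, dv = (6*exp(z)) dz, so v = 6*exp(z): now -3*z**2*exp(z) + 6*z*exp(z) + ∫(-6*exp(z)) dz.
Step 3. Evaluate the standard form: now -3*z**2*exp(z) + 6*z*exp(z) - 6*exp(z).
Answer: -3*z**2*exp(z) + 6*z*exp(z) - 6*exp(z).


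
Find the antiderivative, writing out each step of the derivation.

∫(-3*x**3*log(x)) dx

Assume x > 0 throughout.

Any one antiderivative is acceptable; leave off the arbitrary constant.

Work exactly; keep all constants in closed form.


Step 1. Integrate ∫(-3*x**3*log(x)) dx by parts with u = log(x), dv = (-3*x**3) dx, so v = -3*x**4/4 [assuming x > 0]: now -3*x**4*log(x)/4 + ∫(3*x**3/4) dx.
Step 2. Evaluate the standard form: now -3*x**4*log(x)/4 + 3*x**4/16.
Answer: -3*x**4*log(x)/4 + 3*x**4/16.


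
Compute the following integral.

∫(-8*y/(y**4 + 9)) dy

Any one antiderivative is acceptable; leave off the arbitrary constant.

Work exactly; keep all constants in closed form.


Answer: -4*atan(y**2/3)/3.


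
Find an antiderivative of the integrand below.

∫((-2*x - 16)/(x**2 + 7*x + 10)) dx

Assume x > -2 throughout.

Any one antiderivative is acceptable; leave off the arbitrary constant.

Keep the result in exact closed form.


Answer: -4*log(x + 2) + 2*log(x + 5).


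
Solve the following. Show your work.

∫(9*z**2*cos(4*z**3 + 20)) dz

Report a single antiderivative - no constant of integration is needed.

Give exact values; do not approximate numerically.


Step 1. Substitute u = z**3 + 5, turning ∫(9*z**2*cos(4*z**3 + 20)) dz into ∫(3*cos(4*u)) du: now ∫(3*cos(4*u)) du.
Step 2. Evaluate the standard form: now 3*sin(4*u)/4.
Step 3. Substitute back u = z**3 + 5: now 3*sin(4*z**3 + 20)/4.
Answer: 3*sin(4*z**3 + 20)/4.


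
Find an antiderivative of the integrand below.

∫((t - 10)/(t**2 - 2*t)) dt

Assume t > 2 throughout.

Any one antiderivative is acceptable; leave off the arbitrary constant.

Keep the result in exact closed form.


Answer: 5*log(t) - 4*log(t - 2).


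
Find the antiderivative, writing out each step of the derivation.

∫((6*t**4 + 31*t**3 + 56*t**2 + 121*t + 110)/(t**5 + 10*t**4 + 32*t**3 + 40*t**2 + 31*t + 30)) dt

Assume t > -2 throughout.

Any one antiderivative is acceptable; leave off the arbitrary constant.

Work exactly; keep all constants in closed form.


Step 1. Decompose ∫((6*t**4 + 31*t**3 + 56*t**2 + 121*t + 110)/(t**5 + 10*t**4 + 32*t**3 + 40*t**2 + 31*t + 30)) dt by partial fractions, (6*t**4 + 31*t**3 + 56*t**2 + 121*t + 110)/(t**5 + 10*t**4 + 32*t**3 + 40*t**2 + 31*t + 30) = 3/(t**2 + 1) + 5/(t + 5) + 5/(t + 3) - 4/(t + 2): now ∫(-4/(t + 2)) dt + ∫(5/(t + 3)) dt + ∫(5/(t + 5)) dt + ∫(3/(t**2 + 1)) dt.
Step 2. Evaluate the standard form [assuming t > -3]: now 5*log(t + 3) + ∫(-4/(t + 2)) dt + ∫(5/(t + 5)) dt + ∫(3/(t**2 + 1)) dt.
Step 3. Evaluate the standard form [assuming t > -5]: now 5*log(t + 3) + 5*log(t + 5) + ∫(-4/(t + 2)) dt + ∫(3/(t**2 + 1)) dt.
Step 4. Evaluate the standard form [assuming t > -2]: now -4*log(t + 2) + 5*log(t + 3) + 5*log(t + 5) + ∫(3/(t**2 + 1)) dt.
Step 5. Evaluate the standard form: now -4*log(t + 2) + 5*log(t + 3) + 5*log(t + 5) + 3*atan(t).
Answer: -4*log(t + 2) + 5*log(t + 3) + 5*log(t + 5) + 3*atan(t).


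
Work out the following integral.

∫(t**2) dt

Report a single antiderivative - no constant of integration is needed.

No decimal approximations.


Answer: t**3/3.


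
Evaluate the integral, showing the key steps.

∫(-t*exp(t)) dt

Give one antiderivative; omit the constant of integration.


Step 1. Integrate ∫(-t*exp(t)) dt by parts with u = t, dv = (-exp(t)) dt, so v = -exp(t): now -t*exp(t) + ∫(exp(t)) dt.
Step 2. Evaluate the standard form: now -t*exp(t) + exp(t).
Answer: -t*exp(t) + exp(t).


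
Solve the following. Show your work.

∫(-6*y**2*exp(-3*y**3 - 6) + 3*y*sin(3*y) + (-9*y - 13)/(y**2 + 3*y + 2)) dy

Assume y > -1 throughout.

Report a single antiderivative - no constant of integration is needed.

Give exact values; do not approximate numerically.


Step 1. Rewrite: now ∫(3*y*sin(3*y)) dy + ∫(-6*y**2*exp(-3*y**3 - 6)) dy + ∫((-9*y - 13)/(y**2 + 3*y + 2)) dy.
Step 2. Substitute u = y**3 + 2, turning ∫(-6*y**2*exp(-3*y**3 - 6)) dy into ∫(-2*exp(-3*u)) du: now ∫(3*y*sin(3*y)) dy + ∫((-9*y - 13)/(y**2 + 3*y + 2)) dy + ∫(-2*exp(-3*u)) du.
Step 3. Evaluate the standard form: now ∫(3*y*sin(3*y)) dy + ∫((-9*y - 13)/(y**2 + 3*y + 2)) dy + 2*exp(-3*u)/3.
Step 4. Substitute back u = y**3 + 2: now 2*exp(-3*y**3 - 6)/3 + ∫(3*y*sin(3*y)) dy + ∫((-9*y - 13)/(y**2 + 3*y + 2)) dy.
Step 5. Integrate ∫(3*y*sin(3*y)) dy by parts with u = y, dv = (3*sin(3*y)) dy, so v = -cos(3*y): now -y*cos(3*y) + 2*exp(-3*y**3 - 6)/3 + ∫((-9*y - 13)/(y**2 + 3*y + 2)) dy + ∫(cos(3*y)) dy.
Step 6. Evaluate the standard form: now -y*cos(3*y) + 2*exp(-3*y**3 - 6)/3 + sin(3*y)/3 + ∫((-9*y - 13)/(y**2 + 3*y + 2)) dy.
Step 7. Decompose ∫((-9*y - 13)/(y**2 + 3*y + 2)) dy by partial fractions, (-9*y - 13)/(y**2 + 3*y + 2) = -5/(y + 2) - 4/(y + 1): now -y*cos(3*y) + 2*exp(-3*y**3 - 6)/3 + sin(3*y)/3 + ∫(-4/(y + 1)) dy + ∫(-5/(y + 2)) dy.
Step 8. Evaluate the standard form [assuming y > -1]: now -y*cos(3*y) + 2*exp(-3*y**3 - 6)/3 - 4*log(y + 1) + sin(3*y)/3 + ∫(-5/(y + 2)) dy.
Step 9. Evaluate the standard form [assuming y > -2]: now -y*cos(3*y) + 2*exp(-3*y**3 - 6)/3 - 4*log(y + 1) - 5*log(y + 2) + sin(3*y)/3.
Answer: -y*cos(3*y) + 2*exp(-3*y**3 - 6)/3 - 4*log(y + 1) - 5*log(y + 2) + sin(3*y)/3.


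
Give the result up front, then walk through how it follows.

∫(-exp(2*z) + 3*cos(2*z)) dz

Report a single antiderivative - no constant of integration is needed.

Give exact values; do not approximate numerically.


The answer is -exp(2*z)/2 + 3*sin(2*z)/2.
Step 1. Rewrite: now ∫(-exp(2*z)) dz + ∫(3*cos(2*z)) dz.
Step 2. Evaluate the standard form: now -exp(2*z)/2 + ∫(3*cos(2*z)) dz.
Step 3. Evaluate the standard form: now -exp(2*z)/2 + 3*sin(2*z)/2.
Answer: -exp(2*z)/2 + 3*sin(2*z)/2.


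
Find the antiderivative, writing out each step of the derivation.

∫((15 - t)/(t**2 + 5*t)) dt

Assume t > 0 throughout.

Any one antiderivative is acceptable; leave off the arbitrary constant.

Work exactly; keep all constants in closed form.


Step 1. Decompose ∫((15 - t)/(t**2 + 5*t)) dt by partial fractions, (15 - t)/(t**2 + 5*t) = -4/(t + 5) + 3/t: now ∫(3/t) dt + ∫(-4/(t + 5)) dt.
Step 2. Evaluate the standard form [assuming t > 0]: now 3*log(t) + ∫(-4/(t + 5)) dt.
Step 3. Evaluate the standard form [assuming t > -5]: now 3*log(t) - 4*log(t + 5).
Answer: 3*log(t) - 4*log(t + 5).


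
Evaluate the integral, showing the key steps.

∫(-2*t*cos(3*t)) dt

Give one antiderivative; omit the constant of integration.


Step 1. Integrate ∫(-2*t*cos(3*t)) dt by parts with u = t, dv = (-2*cos(3*t)) dt, so v = -2*sin(3*t)/3: now -2*t*sin(3*t)/3 + ∫(2*sin(3*t)/3) dt.
Step 2. Evaluate the standard form: now -2*t*sin(3*t)/3 - 2*cos(3*t)/9.
Answer: -2*t*sin(3*t)/3 - 2*cos(3*t)/9.


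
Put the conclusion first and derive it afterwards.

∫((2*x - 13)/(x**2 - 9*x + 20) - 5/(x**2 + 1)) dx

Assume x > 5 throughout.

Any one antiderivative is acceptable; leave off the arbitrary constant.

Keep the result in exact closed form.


The answer is -3*log(x - 5) + 5*log(x - 4) - 5*atan(x).
Step 1. Rewrite: now ∫((2*x - 13)/(x**2 - 9*x + 20)) dx + ∫(-5/(x**2 + 1)) dx.
Step 2. Evaluate the standard form: now -5*atan(x) + ∫((2*x - 13)/(x**2 - 9*x + 20)) dx.
Step 3. Decompose ∫((2*x - 13)/(x**2 - 9*x + 20)) dx by partial fractions, (2*x - 13)/(x**2 - 9*x + 20) = 5/(x - 4) - 3/(x - 5): now -5*atan(x) + ∫(-3/(x - 5)) dx + ∫(5/(x - 4)) dx.
Step 4. Evaluate the standard form [assuming x > 4]: now 5*log(x - 4) - 5*atan(x) + ∫(-3/(x - 5)) dx.
Step 5. Evaluate the standard form [assuming x > 5]: now -3*log(x - 5) + 5*log(x - 4) - 5*atan(x).
Answer: -3*log(x - 5) + 5*log(x - 4) - 5*atan(x).


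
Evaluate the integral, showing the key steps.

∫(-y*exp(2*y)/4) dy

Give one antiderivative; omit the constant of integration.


Step 1. Integrate ∫(-y*exp(2*y)/4) dy by parts with u = y, dv = (-exp(2*y)/4) dy, so v = -exp(2*y)/8: now -y*exp(2*y)/8 + ∫(exp(2*y)/8) dy.
Step 2. Evaluate the standard form: now -y*exp(2*y)/8 + exp(2*y)/16.
Answer: -y*exp(2*y)/8 + exp(2*y)/16.


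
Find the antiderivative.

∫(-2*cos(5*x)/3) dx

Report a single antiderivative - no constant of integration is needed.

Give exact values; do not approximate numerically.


Answer: -2*sin(5*x)/15.


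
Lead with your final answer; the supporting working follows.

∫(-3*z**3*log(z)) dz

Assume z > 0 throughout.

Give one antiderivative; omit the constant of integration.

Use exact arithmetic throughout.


The answer is -3*z**4*log(z)/4 + 3*z**4/16.
Step 1. Integrate ∫(-3*z**3*log(z)) dz by parts with u = log(z), dv = (-3*z**3) dz, so v = -3*z**4/4 [assuming z > 0]: now -3*z**4*log(z)/4 + ∫(3*z**3/4) dz.
Step 2. Evaluate the standard form: now -3*z**4*log(z)/4 + 3*z**4/16.
Answer: -3*z**4*log(z)/4 + 3*z**4/16.


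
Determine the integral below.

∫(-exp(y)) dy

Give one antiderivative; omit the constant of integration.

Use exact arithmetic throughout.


Answer: -exp(y).


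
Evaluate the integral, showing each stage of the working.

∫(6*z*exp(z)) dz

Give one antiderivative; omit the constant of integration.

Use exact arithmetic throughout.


Step 1. Integrate ∫(6*z*exp(z)) dz by parts with u = z, dv = (6*exp(z)) dz, so v = 6*exp(z): now 6*z*exp(z) + ∫(-6*exp(z)) dz.
Step 2. Evaluate the standard form: now 6*z*exp(z) - 6*exp(z).
Answer: 6*z*exp(z) - 6*exp(z).


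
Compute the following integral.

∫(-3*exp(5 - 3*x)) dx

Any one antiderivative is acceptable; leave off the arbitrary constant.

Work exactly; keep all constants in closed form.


Answer: exp(5 - 3*x).


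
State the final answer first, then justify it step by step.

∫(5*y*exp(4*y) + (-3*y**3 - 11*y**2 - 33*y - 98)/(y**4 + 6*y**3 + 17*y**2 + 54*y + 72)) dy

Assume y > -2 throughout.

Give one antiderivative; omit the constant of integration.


The answer is 5*y*exp(4*y)/4 - 5*exp(4*y)/16 - 2*log(y + 2) - log(y + 4) - atan(y/3)/3.
Step 1. Rewrite: now ∫(5*y*exp(4*y)) dy + ∫((-3*y**3 - 11*y**2 - 33*y - 98)/(y**4 + 6*y**3 + 17*y**2 + 54*y + 72)) dy.
Step 2. Integrate ∫(5*y*exp(4*y)) dy by parts with u = y, dv = (5*exp(4*y)) dy, so v = 5*exp(4*y)/4: now 5*y*exp(4*y)/4 + ∫((-3*y**3 - 11*y**2 - 33*y - 98)/(y**4 + 6*y**3 + 17*y**2 + 54*y + 72)) dy + ∫(-5*exp(4*y)/4) dy.
Step 3. Evaluate the standard form: now 5*y*exp(4*y)/4 - 5*exp(4*y)/16 + ∫((-3*y**3 - 11*y**2 - 33*y - 98)/(y**4 + 6*y**3 + 17*y**2 + 54*y + 72)) dy.
Step 4. Decompose ∫((-3*y**3 - 11*y**2 - 33*y - 98)/(y**4 + 6*y**3 + 17*y**2 + 54*y + 72)) dy by partial fractions, (-3*y**3 - 11*y**2 - 33*y - 98)/(y**4 + 6*y**3 + 17*y**2 + 54*y + 72) = -1/(y**2 + 9) - 1/(y + 4) - 2/(y + 2): now 5*y*exp(4*y)/4 - 5*exp(4*y)/16 + ∫(-2/(y + 2)) dy + ∫(-1/(y + 4)) dy + ∫(-1/(y**2 + 9)) dy.
Step 5. Evaluate the standard form [assuming y > -4]: now 5*y*exp(4*y)/4 - 5*exp(4*y)/16 - log(y + 4) + ∫(-2/(y + 2)) dy + ∫(-1/(y**2 + 9)) dy.
Step 6. Evaluate the standard form [assuming y > -2]: now 5*y*exp(4*y)/4 - 5*exp(4*y)/16 - 2*log(y + 2) - log(y + 4) + ∫(-1/(y**2 + 9)) dy.
Step 7. Evaluate the standard form: now 5*y*exp(4*y)/4 - 5*exp(4*y)/16 - 2*log(y + 2) - log(y + 4) - atan(y/3)/3.
Answer: 5*y*exp(4*y)/4 - 5*exp(4*y)/16 - 2*log(y + 2) - log(y + 4) - atan(y/3)/3.


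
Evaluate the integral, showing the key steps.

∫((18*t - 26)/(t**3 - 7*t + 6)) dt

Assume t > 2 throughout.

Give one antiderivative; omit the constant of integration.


Step 1. Decompose ∫((18*t - 26)/(t**3 - 7*t + 6)) dt by partial fractions, (18*t - 26)/(t**3 - 7*t + 6) = -4/(t + 3) + 2/(t - 1) + 2/(t - 2): now ∫(2/(t - 2)) dt + ∫(2/(t - 1)) dt + ∫(-4/(t + 3)) dt.
Step 2. Evaluate the standard form [assuming t > 1]: now 2*log(t - 1) + ∫(2/(t - 2)) dt + ∫(-4/(t + 3)) dt.
Step 3. Evaluate the standard form [assuming t > 2]: now 2*log(t - 2) + 2*log(t - 1) + ∫(-4/(t + 3)) dt.
Step 4. Evaluate the standard form [assuming t > -3]: now 2*log(t - 2) + 2*log(t - 1) - 4*log(t + 3).
Answer: 2*log(t - 2) + 2*log(t - 1) - 4*log(t + 3).


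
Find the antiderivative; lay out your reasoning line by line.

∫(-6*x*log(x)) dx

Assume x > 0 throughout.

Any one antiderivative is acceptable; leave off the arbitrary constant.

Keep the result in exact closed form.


Step 1. Integrate ∫(-6*x*log(x)) dx by parts with u = log(x), dv = (-6*x) dx, so v = -3*x**2 [assuming x > 0]: now -3*x**2*log(x) + ∫(3*x) dx.
Step 2. Evaluate the standard form: now -3*x**2*log(x) + 3*x**2/2.
Answer: -3*x**2*log(x) + 3*x**2/2.


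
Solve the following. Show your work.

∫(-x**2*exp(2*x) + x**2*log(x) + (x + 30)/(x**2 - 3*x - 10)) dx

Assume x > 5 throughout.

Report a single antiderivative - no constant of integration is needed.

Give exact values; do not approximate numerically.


Step 1. Rewrite: now ∫(-x**2*exp(2*x)) dx + ∫(x**2*log(x)) dx + ∫((x + 30)/(x**2 - 3*x - 10)) dx.
Step 2. Decompose ∫((x + 30)/(x**2 - 3*x - 10)) dx by partial fractions, (x + 30)/(x**2 - 3*x - 10) = -4/(x + 2) + 5/(x - 5): now ∫(-x**2*exp(2*x)) dx + ∫(x**2*log(x)) dx + ∫(5/(x - 5)) dx + ∫(-4/(x + 2)) dx.
Step 3. Evaluate the standard form [assuming x > -2]: now -4*log(x + 2) + ∫(-x**2*exp(2*x)) dx + ∫(x**2*log(x)) dx + ∫(5/(x - 5)) dx.
Step 4. Evaluate the standard form [assuming x > 5]: now 5*log(x - 5) - 4*log(x + 2) + ∫(-x**2*exp(2*x)) dx + ∫(x**2*log(x)) dx.
Step 5. Integrate ∫(x**2*log(x)) dx by parts with u = log(x), dv = (x**2) dx, so v = x**3/3 [assuming x > 0]: now x**3*log(x)/3 + 5*log(x - 5) - 4*log(x + 2) + ∫(-x**2/3) dx + ∫(-x**2*exp(2*x)) dx.
Step 6. Evaluate the standard form: now x**3*log(x)/3 - x**3/9 + 5*log(x - 5) - 4*log(x + 2) + ∫(-x**2*exp(2*x)) dx.
Step 7. Integrate ∫(-x**2*exp(2*x)) dx by parts with u = x**2, dv = (-exp(2*x)) dx, so v = -exp(2*x)/2: now x**3*log(x)/3 - x**3/9 - x**2*exp(2*x)/2 + 5*log(x - 5) - 4*log(x + 2) + ∫(x*exp(2*x)) dx.
Step 8. Integrate ∫(x*exp(2*x)) dx by parts with u = x, dv = (exp(2*x)) dx, so v = exp(2*x)/2: now x**3*log(x)/3 - x**3/9 - x**2*exp(2*x)/2 + x*exp(2*x)/2 + 5*log(x - 5) - 4*log(x + 2) + ∫(-exp(2*x)/2) dx.
Step 9. Evaluate the standard form: now x**3*log(x)/3 - x**3/9 - x**2*exp(2*x)/2 + x*exp(2*x)/2 - exp(2*x)/4 + 5*log(x - 5) - 4*log(x + 2).
Answer: x**3*log(x)/3 - x**3/9 - x**2*exp(2*x)/2 + x*exp(2*x)/2 - exp(2*x)/4 + 5*log(x - 5) - 4*log(x + 2).


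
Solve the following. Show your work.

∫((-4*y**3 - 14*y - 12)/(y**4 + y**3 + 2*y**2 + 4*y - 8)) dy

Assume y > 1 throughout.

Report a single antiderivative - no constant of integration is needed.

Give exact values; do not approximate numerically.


Step 1. Decompose ∫((-4*y**3 - 14*y - 12)/(y**4 + y**3 + 2*y**2 + 4*y - 8)) dy by partial fractions, (-4*y**3 - 14*y - 12)/(y**4 + y**3 + 2*y**2 + 4*y - 8) = 2/(y**2 + 4) - 2/(y + 2) - 2/(y - 1): now ∫(-2/(y - 1)) dy + ∫(-2/(y + 2)) dy + ∫(2/(y**2 + 4)) dy.
Step 2. Evaluate the standard form [assuming y > -2]: now -2*log(y + 2) + ∫(-2/(y - 1)) dy + ∫(2/(y**2 + 4)) dy.
Step 3. Evaluate the standard form [assuming y > 1]: now -2*log(y - 1) - 2*log(y + 2) + ∫(2/(y**2 + 4)) dy.
Step 4. Evaluate the standard form: now -2*log(y - 1) - 2*log(y + 2) + atan(y/2).
Answer: -2*log(y - 1) - 2*log(y + 2) + atan(y/2).


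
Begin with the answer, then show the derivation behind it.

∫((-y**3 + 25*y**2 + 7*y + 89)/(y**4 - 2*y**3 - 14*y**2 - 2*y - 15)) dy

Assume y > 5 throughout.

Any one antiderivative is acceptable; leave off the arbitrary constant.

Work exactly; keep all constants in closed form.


The answer is 3*log(y - 5) - 4*log(y + 3) - 4*atan(y).
Step 1. Decompose ∫((-y**3 + 25*y**2 + 7*y + 89)/(y**4 - 2*y**3 - 14*y**2 - 2*y - 15)) dy by partial fractions, (-y**3 + 25*y**2 + 7*y + 89)/(y**4 - 2*y**3 - 14*y**2 - 2*y - 15) = -4/(y**2 + 1) - 4/(y + 3) + 3/(y - 5): now ∫(3/(y - 5)) dy + ∫(-4/(y + 3)) dy + ∫(-4/(y**2 + 1)) dy.
Step 2. Evaluate the standard form [assuming y > -3]: now -4*log(y + 3) + ∫(3/(y - 5)) dy + ∫(-4/(y**2 + 1)) dy.
Step 3. Evaluate the standard form [assuming y > 5]: now 3*log(y - 5) - 4*log(y + 3) + ∫(-4/(y**2 + 1)) dy.
Step 4. Evaluate the standard form: now 3*log(y - 5) - 4*log(y + 3) - 4*atan(y).
Answer: 3*log(y - 5) - 4*log(y + 3) - 4*atan(y).


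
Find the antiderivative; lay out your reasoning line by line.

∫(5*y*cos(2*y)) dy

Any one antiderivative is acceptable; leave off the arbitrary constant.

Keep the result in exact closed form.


Step 1. Integrate ∫(5*y*cos(2*y)) dy by parts with u = y, dv = (5*cos(2*y)) dy, so v = 5*sin(2*y)/2: now 5*y*sin(2*y)/2 + ∫(-5*sin(2*y)/2) dy.
Step 2. Evaluate the standard form: now 5*y*sin(2*y)/2 + 5*cos(2*y)/4.
Answer: 5*y*sin(2*y)/2 + 5*cos(2*y)/4.


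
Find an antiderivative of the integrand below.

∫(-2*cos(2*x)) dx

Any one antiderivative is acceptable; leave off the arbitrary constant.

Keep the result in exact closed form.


Answer: -sin(2*x).


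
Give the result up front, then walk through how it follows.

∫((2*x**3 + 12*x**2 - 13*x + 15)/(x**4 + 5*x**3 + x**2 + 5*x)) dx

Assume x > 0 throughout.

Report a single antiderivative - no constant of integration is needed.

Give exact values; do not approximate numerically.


The answer is 3*log(x) - log(x + 5) - 3*atan(x).
Step 1. Decompose ∫((2*x**3 + 12*x**2 - 13*x + 15)/(x**4 + 5*x**3 + x**2 + 5*x)) dx by partial fractions, (2*x**3 + 12*x**2 - 13*x + 15)/(x**4 + 5*x**3 + x**2 + 5*x) = -3/(x**2 + 1) - 1/(x + 5) + 3/x: now ∫(3/x) dx + ∫(-1/(x + 5)) dx + ∫(-3/(x**2 + 1)) dx.
Step 2. Evaluate the standard form [assuming x > -5]: now -log(x + 5) + ∫(3/x) dx + ∫(-3/(x**2 + 1)) dx.
Step 3. Evaluate the standard form [assuming x > 0]: now 3*log(x) - log(x + 5) + ∫(-3/(x**2 + 1)) dx.
Step 4. Evaluate the standard form: now 3*log(x) - log(x + 5) - 3*atan(x).
Answer: 3*log(x) - log(x + 5) - 3*atan(x).


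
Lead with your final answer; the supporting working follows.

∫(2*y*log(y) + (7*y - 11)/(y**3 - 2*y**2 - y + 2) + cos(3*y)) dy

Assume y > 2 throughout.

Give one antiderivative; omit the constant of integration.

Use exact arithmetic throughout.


The answer is y**2*log(y) - y**2/2 + log(y - 2) + 2*log(y - 1) - 3*log(y + 1) + sin(3*y)/3.
Step 1. Rewrite: now ∫(2*y*log(y)) dy + ∫((7*y - 11)/(y**3 - 2*y**2 - y + 2)) dy + ∫(cos(3*y)) dy.
Step 2. Evaluate the standard form: now sin(3*y)/3 + ∫(2*y*log(y)) dy + ∫((7*y - 11)/(y**3 - 2*y**2 - y + 2)) dy.
Step 3. Integrate ∫(2*y*log(y)) dy by parts with u = log(y), dv = (2*y) dy, so v = y**2 [assuming y > 0]: now y**2*log(y) + sin(3*y)/3 + ∫(-y) dy + ∫((7*y - 11)/(y**3 - 2*y**2 - y + 2)) dy.
Step 4. Evaluate the standard form: now y**2*log(y) - y**2/2 + sin(3*y)/3 + ∫((7*y - 11)/(y**3 - 2*y**2 - y + 2)) dy.
Step 5. Decompose ∫((7*y - 11)/(y**3 - 2*y**2 - y + 2)) dy by partial fractions, (7*y - 11)/(y**3 - 2*y**2 - y + 2) = -3/(y + 1) + 2/(y - 1) + 1/(y - 2): now y**2*log(y) - y**2/2 + sin(3*y)/3 + ∫(1/(y - 2)) dy + ∫(2/(y - 1)) dy + ∫(-3/(y + 1)) dy.
Step 6. Evaluate the standard form [assuming y > 2]: now y**2*log(y) - y**2/2 + log(y - 2) + sin(3*y)/3 + ∫(2/(y - 1)) dy + ∫(-3/(y + 1)) dy.
Step 7. Evaluate the standard form [assuming y > -1]: now y**2*log(y) - y**2/2 + log(y - 2) - 3*log(y + 1) + sin(3*y)/3 + ∫(2/(y - 1)) dy.
Step 8. Evaluate the standard form [assuming y > 1]: now y**2*log(y) - y**2/2 + log(y - 2) + 2*log(y - 1) - 3*log(y + 1) + sin(3*y)/3.
Answer: y**2*log(y) - y**2/2 + log(y - 2) + 2*log(y - 1) - 3*log(y + 1) + sin(3*y)/3.


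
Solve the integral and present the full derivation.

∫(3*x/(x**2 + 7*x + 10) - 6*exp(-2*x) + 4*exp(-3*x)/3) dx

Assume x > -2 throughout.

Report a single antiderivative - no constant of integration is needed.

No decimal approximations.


Step 1. Rewrite: now ∫(3*x/(x**2 + 7*x + 10)) dx + ∫(4*exp(-3*x)/3) dx + ∫(-6*exp(-2*x)) dx.
Step 2. Evaluate the standard form: now ∫(3*x/(x**2 + 7*x + 10)) dx + ∫(-6*exp(-2*x)) dx - 4*exp(-3*x)/9.
Step 3. Decompose ∫(3*x/(x**2 + 7*x + 10)) dx by partial fractions, 3*x/(x**2 + 7*x + 10) = 5/(x + 5) - 2/(x + 2): now ∫(-2/(x + 2)) dx + ∫(5/(x + 5)) dx + ∫(-6*exp(-2*x)) dx - 4*exp(-3*x)/9.
Step 4. Evaluate the standard form [assuming x > -2]: now -2*log(x + 2) + ∫(5/(x + 5)) dx + ∫(-6*exp(-2*x)) dx - 4*exp(-3*x)/9.
Step 5. Evaluate the standard form [assuming x > -5]: now -2*log(x + 2) + 5*log(x + 5) + ∫(-6*exp(-2*x)) dx - 4*exp(-3*x)/9.
Step 6. Evaluate the standard form: now -2*log(x + 2) + 5*log(x + 5) + 3*exp(-2*x) - 4*exp(-3*x)/9.
Answer: -2*log(x + 2) + 5*log(x + 5) + 3*exp(-2*x) - 4*exp(-3*x)/9.


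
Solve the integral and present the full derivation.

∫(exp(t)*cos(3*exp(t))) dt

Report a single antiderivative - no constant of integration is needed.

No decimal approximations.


Step 1. Substitute u = exp(t), turning ∫(exp(t)*cos(3*exp(t))) dt into ∫(cos(3*u)) du: now ∫(cos(3*u)) du.
Step 2. Evaluate the standard form: now sin(3*u)/3.
Step 3. Substitute back u = exp(t): now sin(3*exp(t))/3.
Answer: sin(3*exp(t))/3.


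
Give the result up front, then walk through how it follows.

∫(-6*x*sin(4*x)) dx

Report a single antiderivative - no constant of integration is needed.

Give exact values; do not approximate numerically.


The answer is 3*x*cos(4*x)/2 - 3*sin(4*x)/8.
Step 1. Integrate ∫(-6*x*sin(4*x)) dx by parts with u = x, dv = (-6*sin(4*x)) dx, so v = 3*cos(4*x)/2: now 3*x*cos(4*x)/2 + ∫(-3*cos(4*x)/2) dx.
Step 2. Evaluate the standard form: now 3*x*cos(4*x)/2 - 3*sin(4*x)/8.
Answer: 3*x*cos(4*x)/2 - 3*sin(4*x)/8.


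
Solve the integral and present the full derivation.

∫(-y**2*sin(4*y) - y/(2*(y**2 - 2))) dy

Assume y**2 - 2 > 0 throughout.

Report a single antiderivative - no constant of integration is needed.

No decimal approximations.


Step 1. Rewrite: now ∫(-y/(2*(y**2 - 2))) dy + ∫(-y**2*sin(4*y)) dy.
Step 2. Substitute u = y**2 - 2, turning ∫(-y/(2*(y**2 - 2))) dy into ∫(-1/(4*u)) du: now ∫(-1/(4*u)) du + ∫(-y**2*sin(4*y)) dy.
Step 3. Evaluate the standard form [assuming u > 0]: now -log(u)/4 + ∫(-y**2*sin(4*y)) dy.
Step 4. Substitute back u = y**2 - 2: now -log(y**2 - 2)/4 + ∫(-y**2*sin(4*y)) dy.
Step 5. Integrate ∫(-y**2*sin(4*y)) dy by parts with u = y**2, dv = (-sin(4*y)) dy, so v = cos(4*y)/4: now y**2*cos(4*y)/4 - log(y**2 - 2)/4 + ∫(-y*cos(4*y)/2) dy.
Step 6. Integrate ∫(-y*cos(4*y)/2) dy by parts with u = y, dv = (-cos(4*y)/2) dy, so v = -sin(4*y)/8: now y**2*cos(4*y)/4 - y*sin(4*y)/8 - log(y**2 - 2)/4 + ∫(sin(4*y)/8) dy.
Step 7. Evaluate the standard form: now y**2*cos(4*y)/4 - y*sin(4*y)/8 - log(y**2 - 2)/4 - cos(4*y)/32.
Answer: y**2*cos(4*y)/4 - y*sin(4*y)/8 - log(y**2 - 2)/4 - cos(4*y)/32.


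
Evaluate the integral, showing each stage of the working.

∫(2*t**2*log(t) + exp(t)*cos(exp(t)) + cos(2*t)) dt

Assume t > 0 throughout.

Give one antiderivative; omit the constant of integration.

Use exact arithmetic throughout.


Step 1. Rewrite: now ∫(2*t**2*log(t)) dt + ∫(exp(t)*cos(exp(t))) dt + ∫(cos(2*t)) dt.
Step 2. Substitute u = exp(t), turning ∫(exp(t)*cos(exp(t))) dt into ∫(cos(u)) du: now ∫(2*t**2*log(t)) dt + ∫(cos(2*t)) dt + ∫(cos(u)) du.
Step 3. Evaluate the standard form: now sin(u) + ∫(2*t**2*log(t)) dt + ∫(cos(2*t)) dt.
Step 4. Substitute back u = exp(t): now sin(exp(t)) + ∫(2*t**2*log(t)) dt + ∫(cos(2*t)) dt.
Step 5. Integrate ∫(2*t**2*log(t)) dt by parts with u = log(t), dv = (2*t**2) dt, so v = 2*t**3/3 [assuming t > 0]: now 2*t**3*log(t)/3 + sin(exp(t)) + ∫(-2*t**2/3) dt + ∫(cos(2*t)) dt.
Step 6. Evaluate the standard form: now 2*t**3*log(t)/3 - 2*t**3/9 + sin(exp(t)) + ∫(cos(2*t)) dt.
Step 7. Evaluate the standard form: now 2*t**3*log(t)/3 - 2*t**3/9 + sin(2*t)/2 + sin(exp(t)).
Answer: 2*t**3*log(t)/3 - 2*t**3/9 + sin(2*t)/2 + sin(exp(t)).


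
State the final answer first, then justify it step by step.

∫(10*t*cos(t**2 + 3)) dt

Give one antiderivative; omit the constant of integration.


The answer is 5*sin(t**2 + 3).
Step 1. Substitute u = t**2 + 3, turning ∫(10*t*cos(t**2 + 3)) dt into ∫(5*cos(u)) du: now ∫(5*cos(u)) du.
Step 2. Evaluate the standard form: now 5*sin(u).
Step 3. Substitute back u = t**2 + 3: now 5*sin(t**2 + 3).
Answer: 5*sin(t**2 + 3).


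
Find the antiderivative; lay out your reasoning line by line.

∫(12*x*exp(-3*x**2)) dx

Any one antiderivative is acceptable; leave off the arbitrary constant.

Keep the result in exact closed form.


Step 1. Substitute u = x**2, turning ∫(12*x*exp(-3*x**2)) dx into ∫(6*exp(-3*u)) du: now ∫(6*exp(-3*u)) du.
Step 2. Evaluate the standard form: now -2*exp(-3*u).
Step 3. Substitute back u = x**2: now -2*exp(-3*x**2).
Answer: -2*exp(-3*x**2).


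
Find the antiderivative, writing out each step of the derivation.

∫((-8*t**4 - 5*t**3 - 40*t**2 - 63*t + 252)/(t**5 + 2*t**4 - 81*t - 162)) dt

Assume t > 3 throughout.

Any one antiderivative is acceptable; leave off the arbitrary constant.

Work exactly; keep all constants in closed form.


Step 1. Decompose ∫((-8*t**4 - 5*t**3 - 40*t**2 - 63*t + 252)/(t**5 + 2*t**4 - 81*t - 162)) dt by partial fractions, (-8*t**4 - 5*t**3 - 40*t**2 - 63*t + 252)/(t**5 + 2*t**4 - 81*t - 162) = 1/(t**2 + 9) - 4/(t + 3) - 2/(t + 2) - 2/(t - 3): now ∫(-2/(t - 3)) dt + ∫(-2/(t + 2)) dt + ∫(-4/(t + 3)) dt + ∫(1/(t**2 + 9)) dt.
Step 2. Evaluate the standard form [assuming t > -3]: now -4*log(t + 3) + ∫(-2/(t - 3)) dt + ∫(-2/(t + 2)) dt + ∫(1/(t**2 + 9)) dt.
Step 3. Evaluate the standard form [assuming t > -2]: now -2*log(t + 2) - 4*log(t + 3) + ∫(-2/(t - 3)) dt + ∫(1/(t**2 + 9)) dt.
Step 4. Evaluate the standard form [assuming t > 3]: now -2*log(t - 3) - 2*log(t + 2) - 4*log(t + 3) + ∫(1/(t**2 + 9)) dt.
Step 5. Evaluate the standard form: now -2*log(t - 3) - 2*log(t + 2) - 4*log(t + 3) + atan(t/3)/3.
Answer: -2*log(t - 3) - 2*log(t + 2) - 4*log(t + 3) + atan(t/3)/3.
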